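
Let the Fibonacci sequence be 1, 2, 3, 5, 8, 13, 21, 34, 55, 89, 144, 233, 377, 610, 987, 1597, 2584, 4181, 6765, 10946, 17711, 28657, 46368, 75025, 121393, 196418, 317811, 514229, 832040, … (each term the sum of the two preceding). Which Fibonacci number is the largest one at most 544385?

514229

514229 ≤ 544385 < 832040, so the largest Fibonacci number not exceeding 544385 is 514229.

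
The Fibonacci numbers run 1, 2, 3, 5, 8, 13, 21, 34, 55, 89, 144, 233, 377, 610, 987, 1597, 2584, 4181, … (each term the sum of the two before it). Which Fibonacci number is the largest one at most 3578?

2584 ≤ 3578 < 4181, so the largest Fibonacci number not exceeding 3578 is 2584.

2584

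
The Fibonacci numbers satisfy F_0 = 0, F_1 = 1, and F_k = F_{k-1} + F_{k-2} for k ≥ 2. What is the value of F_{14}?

Iterating the recurrence up to F_{6} = 8 and F_{5} = 5:
F_{7} = F_{6} + F_{5} = 8 + 5 = 13
F_{8} = F_{7} + F_{6} = 13 + 8 = 21
F_{9} = F_{8} + F_{7} = 21 + 13 = 34
F_{10} = F_{9} + F_{8} = 34 + 21 = 55
F_{11} = F_{10} + F_{9} = 55 + 34 = 89
F_{12} = F_{11} + F_{10} = 89 + 55 = 144
F_{13} = F_{12} + F_{11} = 144 + 89 = 233
F_{14} = F_{13} + F_{12} = 233 + 144 = 377

377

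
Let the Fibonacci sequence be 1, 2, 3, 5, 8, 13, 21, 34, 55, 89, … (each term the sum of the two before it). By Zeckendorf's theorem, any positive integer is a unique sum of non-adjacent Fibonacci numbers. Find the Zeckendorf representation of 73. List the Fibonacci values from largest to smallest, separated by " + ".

Greedily peel off the largest Fibonacci term at each step:
73: greatest Fibonacci not exceeding it is 55, leaving 18
18: greatest Fibonacci not exceeding it is 13, leaving 5
5: greatest Fibonacci not exceeding it is 5, leaving 0
So 73 = 55 + 13 + 5, with no two terms consecutive in the sequence.

55 + 13 + 5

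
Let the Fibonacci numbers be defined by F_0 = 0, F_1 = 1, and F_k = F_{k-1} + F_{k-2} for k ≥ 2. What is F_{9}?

Iterating the recurrence up to F_{2} = 1 and F_{1} = 1:
F_{3} = F_{2} + F_{1} = 1 + 1 = 2
F_{4} = F_{3} + F_{2} = 2 + 1 = 3
F_{5} = F_{4} + F_{3} = 3 + 2 = 5
F_{6} = F_{5} + F_{4} = 5 + 3 = 8
F_{7} = F_{6} + F_{5} = 8 + 5 = 13
F_{8} = F_{7} + F_{6} = 13 + 8 = 21
F_{9} = F_{8} + F_{7} = 21 + 13 = 34

34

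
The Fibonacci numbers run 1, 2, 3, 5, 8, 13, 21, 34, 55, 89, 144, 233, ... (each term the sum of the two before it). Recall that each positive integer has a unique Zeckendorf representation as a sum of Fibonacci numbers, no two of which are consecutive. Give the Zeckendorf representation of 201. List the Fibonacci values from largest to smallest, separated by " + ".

144 + 55 + 2

Greedy algorithm:
201: greatest Fibonacci not exceeding it is 144, leaving 57
57: greatest Fibonacci not exceeding it is 55, leaving 2
2: greatest Fibonacci not exceeding it is 2, leaving 0
So 201 = 144 + 55 + 2, with no two terms consecutive in the sequence.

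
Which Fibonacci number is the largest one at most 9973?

6765 ≤ 9973 < 10946, so the largest Fibonacci number not exceeding 9973 is 6765.

6765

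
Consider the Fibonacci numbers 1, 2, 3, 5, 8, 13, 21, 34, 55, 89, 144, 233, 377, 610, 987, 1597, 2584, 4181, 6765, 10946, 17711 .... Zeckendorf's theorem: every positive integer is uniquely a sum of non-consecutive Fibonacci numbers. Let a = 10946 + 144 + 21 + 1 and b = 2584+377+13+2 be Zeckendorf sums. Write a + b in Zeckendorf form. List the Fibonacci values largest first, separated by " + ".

The two numbers are 11112 and 2976, so their sum is 14088.
14088: greatest Fibonacci not exceeding it is 10946, leaving 3142
3142: greatest Fibonacci not exceeding it is 2584, leaving 558
558: greatest Fibonacci not exceeding it is 377, leaving 181
181: greatest Fibonacci not exceeding it is 144, leaving 37
37: greatest Fibonacci not exceeding it is 34, leaving 3
3: greatest Fibonacci not exceeding it is 3, leaving 0

10946 + 2584 + 377 + 144 + 34 + 3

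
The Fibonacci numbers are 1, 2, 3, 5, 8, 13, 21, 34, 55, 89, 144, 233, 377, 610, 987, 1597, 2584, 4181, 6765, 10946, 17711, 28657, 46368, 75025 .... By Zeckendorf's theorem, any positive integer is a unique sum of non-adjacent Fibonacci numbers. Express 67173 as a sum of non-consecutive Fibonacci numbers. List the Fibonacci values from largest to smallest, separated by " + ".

67173 − 46368 = 20805
20805 − 17711 = 3094
3094 − 2584 = 510
510 − 377 = 133
133 − 89 = 44
44 − 34 = 10
10 − 8 = 2
2 − 2 = 0
So 67173 = 46368 + 17711 + 2584 + 377 + 89 + 34 + 8 + 2, with no two terms consecutive in the sequence.

46368 + 17711 + 2584 + 377 + 89 + 34 + 8 + 2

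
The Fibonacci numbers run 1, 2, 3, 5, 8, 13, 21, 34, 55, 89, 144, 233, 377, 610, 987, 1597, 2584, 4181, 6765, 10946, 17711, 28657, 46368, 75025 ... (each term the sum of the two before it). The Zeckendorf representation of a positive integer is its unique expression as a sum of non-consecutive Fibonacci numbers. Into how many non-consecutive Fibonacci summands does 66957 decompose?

Repeatedly subtract the largest Fibonacci number that fits:
46368 ≤ 66957 < 75025, so take 46368; remainder 20589
17711 ≤ 20589 < 28657, so take 17711; remainder 2878
2584 ≤ 2878 < 4181, so take 2584; remainder 294
233 ≤ 294 < 377, so take 233; remainder 61
55 ≤ 61 < 89, so take 55; remainder 6
5 ≤ 6 < 8, so take 5; remainder 1
1 ≤ 1 < 2, so take 1; remainder 0
66957 = 46368 + 17711 + 2584 + 233 + 55 + 5 + 1, which has 7 terms.

7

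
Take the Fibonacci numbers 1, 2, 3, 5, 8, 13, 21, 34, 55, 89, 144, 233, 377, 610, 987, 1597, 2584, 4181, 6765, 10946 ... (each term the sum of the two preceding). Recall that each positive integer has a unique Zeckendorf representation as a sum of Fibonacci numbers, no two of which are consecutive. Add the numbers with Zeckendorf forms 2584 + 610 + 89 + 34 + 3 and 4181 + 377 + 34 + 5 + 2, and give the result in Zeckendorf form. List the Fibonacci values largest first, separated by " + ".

6765 + 987 + 144 + 21 + 2

The two numbers are 3320 and 4599, so their sum is 7919.
Repeatedly subtract the largest Fibonacci number that fits:
7919 − 6765 = 1154
1154 − 987 = 167
167 − 144 = 23
23 − 21 = 2
2 − 2 = 0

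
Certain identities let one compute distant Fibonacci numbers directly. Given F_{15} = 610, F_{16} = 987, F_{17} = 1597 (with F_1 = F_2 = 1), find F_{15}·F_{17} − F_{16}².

1

610·1597 − 987² = 974170 − 974169 = 1. (Cassini's identity: F_{k−1}F_{k+1} − F_k² = (−1)^k.)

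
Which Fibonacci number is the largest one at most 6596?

4181 ≤ 6596 < 6765, so the largest Fibonacci number not exceeding 6596 is 4181.

4181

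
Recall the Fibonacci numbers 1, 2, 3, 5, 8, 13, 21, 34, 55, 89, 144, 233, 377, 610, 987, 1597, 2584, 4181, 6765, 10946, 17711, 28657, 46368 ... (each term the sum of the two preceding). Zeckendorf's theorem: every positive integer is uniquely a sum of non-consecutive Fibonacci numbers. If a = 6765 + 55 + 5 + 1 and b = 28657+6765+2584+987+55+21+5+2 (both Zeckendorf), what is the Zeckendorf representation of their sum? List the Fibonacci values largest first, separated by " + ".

The two numbers are 6826 and 39076, so their sum is 45902.
Greedily peel off the largest Fibonacci term at each step:
45902 − 28657 = 17245
17245 − 10946 = 6299
6299 − 4181 = 2118
2118 − 1597 = 521
521 − 377 = 144
144 − 144 = 0

28657 + 10946 + 4181 + 1597 + 377 + 144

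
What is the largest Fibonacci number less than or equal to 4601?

4181 ≤ 4601 < 6765, so the largest Fibonacci number not exceeding 4601 is 4181.

4181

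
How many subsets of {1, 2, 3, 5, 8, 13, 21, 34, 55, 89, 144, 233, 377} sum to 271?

8

Starting from the Zeckendorf form and repeatedly splitting a term F_k into F_{k−1} + F_{k−2} (when neither is already used) reaches every representation.
271 = 233+34+3+1 = 233+21+13+3+1 = 144+89+34+3+1 = 233+21+8+5+3+1 = … (4 more), for 8 in all.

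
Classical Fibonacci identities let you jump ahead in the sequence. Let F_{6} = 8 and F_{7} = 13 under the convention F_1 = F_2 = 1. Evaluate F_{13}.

By F_{2k+1} = F_k² + F_{k+1}²: F_{13} = 8² + 13² = 64 + 169 = 233.

233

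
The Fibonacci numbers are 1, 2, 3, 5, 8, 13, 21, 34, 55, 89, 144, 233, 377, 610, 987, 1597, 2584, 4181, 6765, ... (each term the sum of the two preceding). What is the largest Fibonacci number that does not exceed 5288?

4181 ≤ 5288 < 6765, so the largest Fibonacci number not exceeding 5288 is 4181.

4181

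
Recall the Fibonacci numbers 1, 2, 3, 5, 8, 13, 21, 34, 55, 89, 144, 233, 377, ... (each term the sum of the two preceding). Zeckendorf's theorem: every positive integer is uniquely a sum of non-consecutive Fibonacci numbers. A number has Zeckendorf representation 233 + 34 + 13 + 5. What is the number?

285

233 + 34 + 13 + 5 = 285.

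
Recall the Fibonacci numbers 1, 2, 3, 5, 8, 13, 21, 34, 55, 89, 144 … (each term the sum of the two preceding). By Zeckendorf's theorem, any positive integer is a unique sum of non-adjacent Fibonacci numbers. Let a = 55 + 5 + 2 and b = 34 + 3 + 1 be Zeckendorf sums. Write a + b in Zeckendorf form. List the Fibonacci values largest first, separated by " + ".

The two numbers are 62 and 38, so their sum is 100.
89 ≤ 100 < 144, so take 89; remainder 11
8 ≤ 11 < 13, so take 8; remainder 3
3 ≤ 3 < 5, so take 3; remainder 0

89 + 8 + 3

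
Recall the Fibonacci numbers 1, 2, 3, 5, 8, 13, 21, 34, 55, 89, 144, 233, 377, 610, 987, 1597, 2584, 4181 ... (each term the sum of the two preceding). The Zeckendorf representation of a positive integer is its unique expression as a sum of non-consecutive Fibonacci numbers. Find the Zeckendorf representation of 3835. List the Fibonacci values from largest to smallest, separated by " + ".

2584 + 987 + 233 + 21 + 8 + 2

Greedily peel off the largest Fibonacci term at each step:
3835 − 2584 = 1251
1251 − 987 = 264
264 − 233 = 31
31 − 21 = 10
10 − 8 = 2
2 − 2 = 0
So 3835 = 2584 + 987 + 233 + 21 + 8 + 2, with no two terms consecutive in the sequence.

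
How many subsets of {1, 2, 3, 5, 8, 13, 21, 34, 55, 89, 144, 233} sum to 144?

Starting from the Zeckendorf form and repeatedly splitting a term F_k into F_{k−1} + F_{k−2} (when neither is already used) reaches every representation.
144 = 144 = 89+55 = 89+34+21 = 89+34+13+8 = 89+34+13+5+3 = … (1 more), for 6 in all.

6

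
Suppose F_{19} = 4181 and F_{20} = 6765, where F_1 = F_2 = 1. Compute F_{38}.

By the doubling identity F_{2k} = F_k(2F_{k+1} − F_k): F_{38} = 4181·(2·6765 − 4181) = 4181·9349 = 39088169.

39088169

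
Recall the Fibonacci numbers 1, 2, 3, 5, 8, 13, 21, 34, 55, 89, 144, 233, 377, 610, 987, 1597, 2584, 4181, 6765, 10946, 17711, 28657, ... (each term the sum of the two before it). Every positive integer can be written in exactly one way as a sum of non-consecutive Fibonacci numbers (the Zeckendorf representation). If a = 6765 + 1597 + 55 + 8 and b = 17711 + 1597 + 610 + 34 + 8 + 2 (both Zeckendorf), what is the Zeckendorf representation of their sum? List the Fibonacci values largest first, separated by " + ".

17711 + 6765 + 2584 + 987 + 233 + 89 + 13 + 5

The two numbers are 8425 and 19962, so their sum is 28387.
Greedy algorithm:
28387 − 17711 = 10676
10676 − 6765 = 3911
3911 − 2584 = 1327
1327 − 987 = 340
340 − 233 = 107
107 − 89 = 18
18 − 13 = 5
5 − 5 = 0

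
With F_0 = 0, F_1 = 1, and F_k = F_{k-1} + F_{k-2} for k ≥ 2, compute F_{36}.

14930352

Iterating the recurrence up to F_{29} = 514229 and F_{28} = 317811:
F_{30} = F_{29} + F_{28} = 514229 + 317811 = 832040
F_{31} = F_{30} + F_{29} = 832040 + 514229 = 1346269
F_{32} = F_{31} + F_{30} = 1346269 + 832040 = 2178309
F_{33} = F_{32} + F_{31} = 2178309 + 1346269 = 3524578
F_{34} = F_{33} + F_{32} = 3524578 + 2178309 = 5702887
F_{35} = F_{34} + F_{33} = 5702887 + 3524578 = 9227465
F_{36} = F_{35} + F_{34} = 9227465 + 5702887 = 14930352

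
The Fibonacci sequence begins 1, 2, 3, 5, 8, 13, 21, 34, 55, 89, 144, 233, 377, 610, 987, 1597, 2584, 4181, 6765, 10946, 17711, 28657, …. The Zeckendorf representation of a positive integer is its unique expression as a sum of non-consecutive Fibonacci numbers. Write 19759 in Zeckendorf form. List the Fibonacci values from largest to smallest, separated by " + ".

take 17711 (≤ 19759); 19759 − 17711 = 2048
take 1597 (≤ 2048); 2048 − 1597 = 451
take 377 (≤ 451); 451 − 377 = 74
take 55 (≤ 74); 74 − 55 = 19
take 13 (≤ 19); 19 − 13 = 6
take 5 (≤ 6); 6 − 5 = 1
take 1 (≤ 1); 1 − 1 = 0
So 19759 = 17711 + 1597 + 377 + 55 + 13 + 5 + 1, with no two terms consecutive in the sequence.

17711 + 1597 + 377 + 55 + 13 + 5 + 1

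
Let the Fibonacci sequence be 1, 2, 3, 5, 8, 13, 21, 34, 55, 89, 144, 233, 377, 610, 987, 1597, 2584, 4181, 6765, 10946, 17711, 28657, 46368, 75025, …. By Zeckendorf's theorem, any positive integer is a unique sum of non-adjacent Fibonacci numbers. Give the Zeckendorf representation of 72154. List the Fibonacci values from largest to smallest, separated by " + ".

46368 + 17711 + 6765 + 987 + 233 + 89 + 1

Greedy algorithm:
46368 ≤ 72154 < 75025, so take 46368; remainder 25786
17711 ≤ 25786 < 28657, so take 17711; remainder 8075
6765 ≤ 8075 < 10946, so take 6765; remainder 1310
987 ≤ 1310 < 1597, so take 987; remainder 323
233 ≤ 323 < 377, so take 233; remainder 90
89 ≤ 90 < 144, so take 89; remainder 1
1 ≤ 1 < 2, so take 1; remainder 0
So 72154 = 46368 + 17711 + 6765 + 987 + 233 + 89 + 1, with no two terms consecutive in the sequence.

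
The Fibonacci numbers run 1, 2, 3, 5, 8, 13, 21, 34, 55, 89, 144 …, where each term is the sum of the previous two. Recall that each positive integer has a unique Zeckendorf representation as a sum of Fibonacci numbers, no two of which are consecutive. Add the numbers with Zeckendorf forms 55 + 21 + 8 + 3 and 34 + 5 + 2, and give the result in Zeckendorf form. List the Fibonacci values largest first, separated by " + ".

89 + 34 + 5

The two numbers are 87 and 41, so their sum is 128.
Greedy algorithm:
take 89 (≤ 128); 128 − 89 = 39
take 34 (≤ 39); 39 − 34 = 5
take 5 (≤ 5); 5 − 5 = 0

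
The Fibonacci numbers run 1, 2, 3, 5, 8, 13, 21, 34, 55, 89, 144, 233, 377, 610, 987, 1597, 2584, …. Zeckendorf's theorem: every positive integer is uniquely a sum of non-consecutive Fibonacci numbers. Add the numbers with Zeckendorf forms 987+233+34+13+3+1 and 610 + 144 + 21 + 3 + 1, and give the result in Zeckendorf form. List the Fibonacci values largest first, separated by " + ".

1597 + 377 + 55 + 21

The two numbers are 1271 and 779, so their sum is 2050.
2050 − 1597 = 453
453 − 377 = 76
76 − 55 = 21
21 − 21 = 0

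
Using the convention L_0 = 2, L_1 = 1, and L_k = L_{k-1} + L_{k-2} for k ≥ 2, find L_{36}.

33385282

Iterating the recurrence up to L_{28} = 710647 and L_{27} = 439204:
L_{29} = L_{28} + L_{27} = 710647 + 439204 = 1149851
L_{30} = L_{29} + L_{28} = 1149851 + 710647 = 1860498
L_{31} = L_{30} + L_{29} = 1860498 + 1149851 = 3010349
L_{32} = L_{31} + L_{30} = 3010349 + 1860498 = 4870847
L_{33} = L_{32} + L_{31} = 4870847 + 3010349 = 7881196
L_{34} = L_{33} + L_{32} = 7881196 + 4870847 = 12752043
L_{35} = L_{34} + L_{33} = 12752043 + 7881196 = 20633239
L_{36} = L_{35} + L_{34} = 20633239 + 12752043 = 33385282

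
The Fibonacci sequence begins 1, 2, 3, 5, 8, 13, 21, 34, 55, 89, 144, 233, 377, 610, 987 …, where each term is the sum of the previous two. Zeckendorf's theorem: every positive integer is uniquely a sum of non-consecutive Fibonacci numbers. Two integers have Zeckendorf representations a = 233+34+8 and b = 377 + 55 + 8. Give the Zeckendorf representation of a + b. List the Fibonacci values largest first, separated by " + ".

610 + 89 + 13 + 3

The two numbers are 275 and 440, so their sum is 715.
Greedily peel off the largest Fibonacci term at each step:
largest Fibonacci ≤ 715 is 610; 715 − 610 = 105
largest Fibonacci ≤ 105 is 89; 105 − 89 = 16
largest Fibonacci ≤ 16 is 13; 16 − 13 = 3
largest Fibonacci ≤ 3 is 3; 3 − 3 = 0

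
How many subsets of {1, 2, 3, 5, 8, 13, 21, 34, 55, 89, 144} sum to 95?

7

95 = 89+5+1 = 89+3+2+1 = 55+34+5+1 = 55+34+3+2+1 = … (3 more), for 7 in all.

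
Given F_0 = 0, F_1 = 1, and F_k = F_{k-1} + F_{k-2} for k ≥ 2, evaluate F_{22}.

Iterating the recurrence up to F_{16} = 987 and F_{15} = 610:
F_{17} = F_{16} + F_{15} = 987 + 610 = 1597
F_{18} = F_{17} + F_{16} = 1597 + 987 = 2584
F_{19} = F_{18} + F_{17} = 2584 + 1597 = 4181
F_{20} = F_{19} + F_{18} = 4181 + 2584 = 6765
F_{21} = F_{20} + F_{19} = 6765 + 4181 = 10946
F_{22} = F_{21} + F_{20} = 10946 + 6765 = 17711

17711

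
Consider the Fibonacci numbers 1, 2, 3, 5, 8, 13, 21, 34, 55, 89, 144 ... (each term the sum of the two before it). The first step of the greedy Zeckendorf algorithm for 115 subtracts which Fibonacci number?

89

89 ≤ 115 < 144, so the largest Fibonacci number not exceeding 115 is 89.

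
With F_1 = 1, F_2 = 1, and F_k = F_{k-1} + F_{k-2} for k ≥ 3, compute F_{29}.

514229

Iterating the recurrence up to F_{25} = 75025 and F_{24} = 46368:
F_{26} = F_{25} + F_{24} = 75025 + 46368 = 121393
F_{27} = F_{26} + F_{25} = 121393 + 75025 = 196418
F_{28} = F_{27} + F_{26} = 196418 + 121393 = 317811
F_{29} = F_{28} + F_{27} = 317811 + 196418 = 514229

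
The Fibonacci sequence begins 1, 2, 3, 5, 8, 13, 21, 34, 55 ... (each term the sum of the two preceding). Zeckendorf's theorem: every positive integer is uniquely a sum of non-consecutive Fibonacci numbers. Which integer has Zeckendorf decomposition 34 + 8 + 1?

43

34 + 8 + 1 = 43.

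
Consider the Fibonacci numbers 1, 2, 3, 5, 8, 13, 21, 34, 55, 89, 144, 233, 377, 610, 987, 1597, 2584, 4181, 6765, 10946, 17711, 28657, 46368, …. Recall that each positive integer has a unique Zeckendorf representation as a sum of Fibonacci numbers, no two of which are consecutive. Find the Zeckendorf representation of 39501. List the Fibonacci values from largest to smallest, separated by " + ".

28657 + 6765 + 2584 + 987 + 377 + 89 + 34 + 8

Greedily peel off the largest Fibonacci term at each step:
28657 ≤ 39501 < 46368, so take 28657; remainder 10844
6765 ≤ 10844 < 10946, so take 6765; remainder 4079
2584 ≤ 4079 < 4181, so take 2584; remainder 1495
987 ≤ 1495 < 1597, so take 987; remainder 508
377 ≤ 508 < 610, so take 377; remainder 131
89 ≤ 131 < 144, so take 89; remainder 42
34 ≤ 42 < 55, so take 34; remainder 8
8 ≤ 8 < 13, so take 8; remainder 0
So 39501 = 28657 + 6765 + 2584 + 987 + 377 + 89 + 34 + 8, with no two terms consecutive in the sequence.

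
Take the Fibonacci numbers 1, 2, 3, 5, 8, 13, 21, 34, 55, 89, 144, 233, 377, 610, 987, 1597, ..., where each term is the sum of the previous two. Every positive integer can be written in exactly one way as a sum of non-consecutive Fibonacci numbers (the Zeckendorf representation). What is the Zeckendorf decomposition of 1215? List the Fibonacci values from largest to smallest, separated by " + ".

Greedy algorithm:
largest Fibonacci ≤ 1215 is 987; 1215 − 987 = 228
largest Fibonacci ≤ 228 is 144; 228 − 144 = 84
largest Fibonacci ≤ 84 is 55; 84 − 55 = 29
largest Fibonacci ≤ 29 is 21; 29 − 21 = 8
largest Fibonacci ≤ 8 is 8; 8 − 8 = 0
So 1215 = 987 + 144 + 55 + 21 + 8, with no two terms consecutive in the sequence.

987 + 144 + 55 + 21 + 8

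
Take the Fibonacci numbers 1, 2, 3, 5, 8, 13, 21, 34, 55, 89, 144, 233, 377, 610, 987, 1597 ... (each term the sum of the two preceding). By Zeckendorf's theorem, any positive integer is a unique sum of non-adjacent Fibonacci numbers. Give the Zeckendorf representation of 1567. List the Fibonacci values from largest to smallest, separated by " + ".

987 + 377 + 144 + 55 + 3 + 1

Greedy algorithm:
1567: greatest Fibonacci not exceeding it is 987, leaving 580
580: greatest Fibonacci not exceeding it is 377, leaving 203
203: greatest Fibonacci not exceeding it is 144, leaving 59
59: greatest Fibonacci not exceeding it is 55, leaving 4
4: greatest Fibonacci not exceeding it is 3, leaving 1
1: greatest Fibonacci not exceeding it is 1, leaving 0
So 1567 = 987 + 377 + 144 + 55 + 3 + 1, with no two terms consecutive in the sequence.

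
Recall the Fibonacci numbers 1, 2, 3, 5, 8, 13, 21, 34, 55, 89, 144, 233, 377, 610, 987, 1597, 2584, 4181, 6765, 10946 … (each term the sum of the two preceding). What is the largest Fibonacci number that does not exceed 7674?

6765 ≤ 7674 < 10946, so the largest Fibonacci number not exceeding 7674 is 6765.

6765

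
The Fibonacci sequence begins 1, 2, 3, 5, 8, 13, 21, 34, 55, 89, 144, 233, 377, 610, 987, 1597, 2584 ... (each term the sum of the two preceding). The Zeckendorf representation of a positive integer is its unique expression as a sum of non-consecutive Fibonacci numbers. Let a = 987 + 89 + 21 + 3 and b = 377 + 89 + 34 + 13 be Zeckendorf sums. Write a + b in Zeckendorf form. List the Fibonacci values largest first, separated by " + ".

1597 + 13 + 3

The two numbers are 1100 and 513, so their sum is 1613.
Greedy algorithm:
largest Fibonacci ≤ 1613 is 1597; 1613 − 1597 = 16
largest Fibonacci ≤ 16 is 13; 16 − 13 = 3
largest Fibonacci ≤ 3 is 3; 3 − 3 = 0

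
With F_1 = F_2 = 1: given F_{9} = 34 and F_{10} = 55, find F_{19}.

By F_{2k+1} = F_k² + F_{k+1}²: F_{19} = 34² + 55² = 1156 + 3025 = 4181.

4181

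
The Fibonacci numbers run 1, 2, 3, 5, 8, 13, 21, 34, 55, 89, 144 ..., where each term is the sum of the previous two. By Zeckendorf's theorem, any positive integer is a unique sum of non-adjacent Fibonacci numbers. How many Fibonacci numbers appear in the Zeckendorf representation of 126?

Repeatedly subtract the largest Fibonacci number that fits:
89 ≤ 126 < 144, so take 89; remainder 37
34 ≤ 37 < 55, so take 34; remainder 3
3 ≤ 3 < 5, so take 3; remainder 0
126 = 89 + 34 + 3, which has 3 terms.

3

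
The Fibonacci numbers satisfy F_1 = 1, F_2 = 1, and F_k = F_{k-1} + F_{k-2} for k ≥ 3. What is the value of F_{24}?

46368

Iterating the recurrence up to F_{17} = 1597 and F_{16} = 987:
F_{18} = F_{17} + F_{16} = 1597 + 987 = 2584
F_{19} = F_{18} + F_{17} = 2584 + 1597 = 4181
F_{20} = F_{19} + F_{18} = 4181 + 2584 = 6765
F_{21} = F_{20} + F_{19} = 6765 + 4181 = 10946
F_{22} = F_{21} + F_{20} = 10946 + 6765 = 17711
F_{23} = F_{22} + F_{21} = 17711 + 10946 = 28657
F_{24} = F_{23} + F_{22} = 28657 + 17711 = 46368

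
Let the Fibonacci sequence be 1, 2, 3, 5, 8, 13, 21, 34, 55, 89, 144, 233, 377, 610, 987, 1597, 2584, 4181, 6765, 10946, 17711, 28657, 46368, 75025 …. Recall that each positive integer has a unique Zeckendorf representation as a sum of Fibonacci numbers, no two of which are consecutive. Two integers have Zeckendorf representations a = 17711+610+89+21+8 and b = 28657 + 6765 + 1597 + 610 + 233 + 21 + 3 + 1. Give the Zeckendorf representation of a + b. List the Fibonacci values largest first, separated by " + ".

46368 + 6765 + 2584 + 377 + 144 + 55 + 21 + 8 + 3 + 1

The two numbers are 18439 and 37887, so their sum is 56326.
Greedily peel off the largest Fibonacci term at each step:
46368 ≤ 56326 < 75025, so take 46368; remainder 9958
6765 ≤ 9958 < 10946, so take 6765; remainder 3193
2584 ≤ 3193 < 4181, so take 2584; remainder 609
377 ≤ 609 < 610, so take 377; remainder 232
144 ≤ 232 < 233, so take 144; remainder 88
55 ≤ 88 < 89, so take 55; remainder 33
21 ≤ 33 < 34, so take 21; remainder 12
8 ≤ 12 < 13, so take 8; remainder 4
3 ≤ 4 < 5, so take 3; remainder 1
1 ≤ 1 < 2, so take 1; remainder 0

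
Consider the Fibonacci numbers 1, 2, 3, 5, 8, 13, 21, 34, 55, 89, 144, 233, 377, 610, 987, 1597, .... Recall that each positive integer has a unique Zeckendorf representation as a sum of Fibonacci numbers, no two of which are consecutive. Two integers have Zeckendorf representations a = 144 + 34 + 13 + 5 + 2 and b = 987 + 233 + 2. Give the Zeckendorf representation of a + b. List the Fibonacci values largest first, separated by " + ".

The two numbers are 198 and 1222, so their sum is 1420.
Greedy algorithm:
subtract 987 from 1420: 433 remains
subtract 377 from 433: 56 remains
subtract 55 from 56: 1 remains
subtract 1 from 1: 0 remains

987 + 377 + 55 + 1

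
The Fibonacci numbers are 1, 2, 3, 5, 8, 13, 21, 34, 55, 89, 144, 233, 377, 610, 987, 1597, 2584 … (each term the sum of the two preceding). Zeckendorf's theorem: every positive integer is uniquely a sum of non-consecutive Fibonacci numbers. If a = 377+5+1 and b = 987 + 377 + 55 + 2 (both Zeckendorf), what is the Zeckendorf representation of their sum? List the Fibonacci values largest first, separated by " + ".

The two numbers are 383 and 1421, so their sum is 1804.
take 1597 (≤ 1804); 1804 − 1597 = 207
take 144 (≤ 207); 207 − 144 = 63
take 55 (≤ 63); 63 − 55 = 8
take 8 (≤ 8); 8 − 8 = 0

1597 + 144 + 55 + 8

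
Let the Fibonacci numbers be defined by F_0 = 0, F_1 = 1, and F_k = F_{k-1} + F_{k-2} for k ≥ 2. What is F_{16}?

987

Iterating the recurrence up to F_{9} = 34 and F_{8} = 21:
F_{10} = F_{9} + F_{8} = 34 + 21 = 55
F_{11} = F_{10} + F_{9} = 55 + 34 = 89
F_{12} = F_{11} + F_{10} = 89 + 55 = 144
F_{13} = F_{12} + F_{11} = 144 + 89 = 233
F_{14} = F_{13} + F_{12} = 233 + 144 = 377
F_{15} = F_{14} + F_{13} = 377 + 233 = 610
F_{16} = F_{15} + F_{14} = 610 + 377 = 987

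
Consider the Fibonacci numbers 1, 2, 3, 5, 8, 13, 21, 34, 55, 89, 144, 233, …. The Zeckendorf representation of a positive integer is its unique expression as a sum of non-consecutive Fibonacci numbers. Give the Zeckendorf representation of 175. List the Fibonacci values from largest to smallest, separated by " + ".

144 + 21 + 8 + 2

subtract 144 from 175: 31 remains
subtract 21 from 31: 10 remains
subtract 8 from 10: 2 remains
subtract 2 from 2: 0 remains
So 175 = 144 + 21 + 8 + 2, with no two terms consecutive in the sequence.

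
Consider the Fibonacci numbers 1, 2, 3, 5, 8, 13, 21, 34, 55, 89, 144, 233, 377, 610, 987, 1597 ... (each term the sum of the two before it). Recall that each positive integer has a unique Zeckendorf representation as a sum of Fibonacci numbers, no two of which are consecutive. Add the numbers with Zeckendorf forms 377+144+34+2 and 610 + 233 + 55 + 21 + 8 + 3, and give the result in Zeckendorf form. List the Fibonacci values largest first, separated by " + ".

The two numbers are 557 and 930, so their sum is 1487.
987 ≤ 1487 < 1597, so take 987; remainder 500
377 ≤ 500 < 610, so take 377; remainder 123
89 ≤ 123 < 144, so take 89; remainder 34
34 ≤ 34 < 55, so take 34; remainder 0

987 + 377 + 89 + 34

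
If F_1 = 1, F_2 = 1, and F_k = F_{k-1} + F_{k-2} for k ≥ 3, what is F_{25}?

75025

Iterating the recurrence up to F_{17} = 1597 and F_{16} = 987:
F_{18} = F_{17} + F_{16} = 1597 + 987 = 2584
F_{19} = F_{18} + F_{17} = 2584 + 1597 = 4181
F_{20} = F_{19} + F_{18} = 4181 + 2584 = 6765
F_{21} = F_{20} + F_{19} = 6765 + 4181 = 10946
F_{22} = F_{21} + F_{20} = 10946 + 6765 = 17711
F_{23} = F_{22} + F_{21} = 17711 + 10946 = 28657
F_{24} = F_{23} + F_{22} = 28657 + 17711 = 46368
F_{25} = F_{24} + F_{23} = 46368 + 28657 = 75025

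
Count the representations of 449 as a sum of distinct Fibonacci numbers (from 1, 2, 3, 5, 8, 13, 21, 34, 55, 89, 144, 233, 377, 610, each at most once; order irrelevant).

449 = 377+55+13+3+1 = 377+55+8+5+3+1 = 377+34+21+13+3+1 = 233+144+55+13+3+1 = … (6 more), for 10 in all.

10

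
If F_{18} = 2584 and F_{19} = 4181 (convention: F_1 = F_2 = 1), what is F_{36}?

14930352

By the doubling identity F_{2k} = F_k(2F_{k+1} − F_k): F_{36} = 2584·(2·4181 − 2584) = 2584·5778 = 14930352.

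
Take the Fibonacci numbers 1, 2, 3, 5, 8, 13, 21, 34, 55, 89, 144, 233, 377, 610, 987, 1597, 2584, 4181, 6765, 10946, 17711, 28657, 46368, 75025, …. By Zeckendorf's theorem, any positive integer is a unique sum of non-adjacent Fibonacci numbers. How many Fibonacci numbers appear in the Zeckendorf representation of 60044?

46368 ≤ 60044 < 75025, so take 46368; remainder 13676
10946 ≤ 13676 < 17711, so take 10946; remainder 2730
2584 ≤ 2730 < 4181, so take 2584; remainder 146
144 ≤ 146 < 233, so take 144; remainder 2
2 ≤ 2 < 3, so take 2; remainder 0
60044 = 46368 + 10946 + 2584 + 144 + 2, which has 5 terms.

5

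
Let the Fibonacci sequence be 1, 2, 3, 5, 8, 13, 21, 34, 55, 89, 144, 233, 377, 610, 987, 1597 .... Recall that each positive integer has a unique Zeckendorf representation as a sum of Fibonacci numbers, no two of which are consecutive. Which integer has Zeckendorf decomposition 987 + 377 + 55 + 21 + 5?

987 + 377 + 55 + 21 + 5 = 1445.

1445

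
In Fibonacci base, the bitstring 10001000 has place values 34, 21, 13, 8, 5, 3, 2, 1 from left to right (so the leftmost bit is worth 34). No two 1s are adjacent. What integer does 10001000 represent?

39

Summing the place values of the 1 bits: 34 + 5 = 39.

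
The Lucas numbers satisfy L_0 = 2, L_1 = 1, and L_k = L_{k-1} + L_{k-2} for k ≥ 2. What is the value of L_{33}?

7881196

Iterating the recurrence up to L_{27} = 439204 and L_{26} = 271443:
L_{28} = L_{27} + L_{26} = 439204 + 271443 = 710647
L_{29} = L_{28} + L_{27} = 710647 + 439204 = 1149851
L_{30} = L_{29} + L_{28} = 1149851 + 710647 = 1860498
L_{31} = L_{30} + L_{29} = 1860498 + 1149851 = 3010349
L_{32} = L_{31} + L_{30} = 3010349 + 1860498 = 4870847
L_{33} = L_{32} + L_{31} = 4870847 + 3010349 = 7881196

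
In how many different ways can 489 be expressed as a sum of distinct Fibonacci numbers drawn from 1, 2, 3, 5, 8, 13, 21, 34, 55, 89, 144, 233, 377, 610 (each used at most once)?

Each representation comes from the Zeckendorf form by replacing some F_k with F_{k−1} + F_{k−2} where possible.
489 = 377+89+21+2 = 377+89+13+8+2 = 377+55+34+21+2 = … (9 more), for 12 in all.

12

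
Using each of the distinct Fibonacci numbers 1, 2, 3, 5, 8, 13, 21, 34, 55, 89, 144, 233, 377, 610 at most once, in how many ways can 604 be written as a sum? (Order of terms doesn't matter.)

Each representation comes from the Zeckendorf form by replacing some F_k with F_{k−1} + F_{k−2} where possible.
604 = 377+144+55+21+5+2 = 377+144+55+13+8+5+2 = 377+144+34+21+13+8+5+2 = 377+89+55+34+21+13+8+5+2 = 233+144+89+55+34+21+13+8+5+2 — 5 representations.

5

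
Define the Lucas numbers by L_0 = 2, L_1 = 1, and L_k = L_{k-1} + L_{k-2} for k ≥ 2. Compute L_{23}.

Iterating the recurrence up to L_{15} = 1364 and L_{14} = 843:
L_{16} = L_{15} + L_{14} = 1364 + 843 = 2207
L_{17} = L_{16} + L_{15} = 2207 + 1364 = 3571
L_{18} = L_{17} + L_{16} = 3571 + 2207 = 5778
L_{19} = L_{18} + L_{17} = 5778 + 3571 = 9349
L_{20} = L_{19} + L_{18} = 9349 + 5778 = 15127
L_{21} = L_{20} + L_{19} = 15127 + 9349 = 24476
L_{22} = L_{21} + L_{20} = 24476 + 15127 = 39603
L_{23} = L_{22} + L_{21} = 39603 + 24476 = 64079

64079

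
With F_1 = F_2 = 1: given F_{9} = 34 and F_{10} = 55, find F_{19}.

By F_{2k+1} = F_k² + F_{k+1}²: F_{19} = 34² + 55² = 1156 + 3025 = 4181.

4181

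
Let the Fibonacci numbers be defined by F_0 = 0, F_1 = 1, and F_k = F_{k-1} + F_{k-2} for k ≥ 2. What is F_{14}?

377

Iterating the recurrence up to F_{7} = 13 and F_{6} = 8:
F_{8} = F_{7} + F_{6} = 13 + 8 = 21
F_{9} = F_{8} + F_{7} = 21 + 13 = 34
F_{10} = F_{9} + F_{8} = 34 + 21 = 55
F_{11} = F_{10} + F_{9} = 55 + 34 = 89
F_{12} = F_{11} + F_{10} = 89 + 55 = 144
F_{13} = F_{12} + F_{11} = 144 + 89 = 233
F_{14} = F_{13} + F_{12} = 233 + 144 = 377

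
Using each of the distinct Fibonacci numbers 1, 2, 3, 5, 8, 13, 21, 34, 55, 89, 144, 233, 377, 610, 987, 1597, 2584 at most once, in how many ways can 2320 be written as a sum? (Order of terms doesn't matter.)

Each representation comes from the Zeckendorf form by replacing some F_k with F_{k−1} + F_{k−2} where possible.
2320 = 1597+610+89+21+3 = 1597+610+89+21+2+1 = 1597+610+89+13+8+3 = 1597+610+55+34+21+3 = 1597+377+233+89+21+3 = … (35 more), for 40 in all.

40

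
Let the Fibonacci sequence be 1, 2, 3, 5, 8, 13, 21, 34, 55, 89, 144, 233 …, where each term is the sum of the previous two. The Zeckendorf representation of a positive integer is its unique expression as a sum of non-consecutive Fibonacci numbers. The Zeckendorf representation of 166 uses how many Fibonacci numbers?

3

166 − 144 = 22
22 − 21 = 1
1 − 1 = 0
166 = 144 + 21 + 1, which has 3 terms.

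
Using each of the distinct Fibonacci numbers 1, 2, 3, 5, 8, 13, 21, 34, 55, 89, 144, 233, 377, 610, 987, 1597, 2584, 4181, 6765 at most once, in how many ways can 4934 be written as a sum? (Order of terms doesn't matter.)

4934 = 4181+610+89+34+13+5+2 = 4181+377+233+89+34+13+5+2 = 2584+1597+610+89+34+13+5+2 = 2584+1597+377+233+89+34+13+5+2 = … (1 more), for 5 in all.

5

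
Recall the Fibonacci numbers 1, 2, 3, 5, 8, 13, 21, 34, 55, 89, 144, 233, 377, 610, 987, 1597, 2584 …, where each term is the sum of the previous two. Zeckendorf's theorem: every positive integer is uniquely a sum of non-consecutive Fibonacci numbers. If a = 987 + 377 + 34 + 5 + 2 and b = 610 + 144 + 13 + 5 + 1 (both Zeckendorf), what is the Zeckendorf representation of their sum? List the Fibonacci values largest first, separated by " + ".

The two numbers are 1405 and 773, so their sum is 2178.
subtract 1597 from 2178: 581 remains
subtract 377 from 581: 204 remains
subtract 144 from 204: 60 remains
subtract 55 from 60: 5 remains
subtract 5 from 5: 0 remains

1597 + 377 + 144 + 55 + 5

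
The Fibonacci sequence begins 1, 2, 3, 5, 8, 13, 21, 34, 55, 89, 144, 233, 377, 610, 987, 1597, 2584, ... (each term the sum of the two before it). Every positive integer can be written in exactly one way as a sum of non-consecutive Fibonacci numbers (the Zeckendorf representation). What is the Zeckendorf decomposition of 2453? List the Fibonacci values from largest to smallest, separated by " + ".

1597 + 610 + 233 + 13

2453 − 1597 = 856
856 − 610 = 246
246 − 233 = 13
13 − 13 = 0
So 2453 = 1597 + 610 + 233 + 13, with no two terms consecutive in the sequence.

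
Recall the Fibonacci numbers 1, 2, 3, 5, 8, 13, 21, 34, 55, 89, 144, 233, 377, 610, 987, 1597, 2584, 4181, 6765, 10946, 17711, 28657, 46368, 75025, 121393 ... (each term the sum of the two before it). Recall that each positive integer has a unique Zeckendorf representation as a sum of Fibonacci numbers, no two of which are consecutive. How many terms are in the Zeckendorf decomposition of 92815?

5

92815 − 75025 = 17790
17790 − 17711 = 79
79 − 55 = 24
24 − 21 = 3
3 − 3 = 0
92815 = 75025 + 17711 + 55 + 21 + 3, which has 5 terms.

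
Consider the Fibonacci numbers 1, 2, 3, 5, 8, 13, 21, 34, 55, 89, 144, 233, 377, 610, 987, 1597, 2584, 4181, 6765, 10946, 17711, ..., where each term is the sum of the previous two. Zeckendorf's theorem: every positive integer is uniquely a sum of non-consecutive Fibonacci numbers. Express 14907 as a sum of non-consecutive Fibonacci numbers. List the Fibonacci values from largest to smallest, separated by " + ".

14907 − 10946 = 3961
3961 − 2584 = 1377
1377 − 987 = 390
390 − 377 = 13
13 − 13 = 0
So 14907 = 10946 + 2584 + 987 + 377 + 13, with no two terms consecutive in the sequence.

10946 + 2584 + 987 + 377 + 13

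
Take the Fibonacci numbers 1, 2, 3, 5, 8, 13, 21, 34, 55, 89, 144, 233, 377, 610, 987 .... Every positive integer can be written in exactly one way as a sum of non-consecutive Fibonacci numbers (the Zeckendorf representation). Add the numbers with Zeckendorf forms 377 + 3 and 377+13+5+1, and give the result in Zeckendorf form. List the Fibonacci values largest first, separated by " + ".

610 + 144 + 21 + 1

The two numbers are 380 and 396, so their sum is 776.
take 610 (≤ 776); 776 − 610 = 166
take 144 (≤ 166); 166 − 144 = 22
take 21 (≤ 22); 22 − 21 = 1
take 1 (≤ 1); 1 − 1 = 0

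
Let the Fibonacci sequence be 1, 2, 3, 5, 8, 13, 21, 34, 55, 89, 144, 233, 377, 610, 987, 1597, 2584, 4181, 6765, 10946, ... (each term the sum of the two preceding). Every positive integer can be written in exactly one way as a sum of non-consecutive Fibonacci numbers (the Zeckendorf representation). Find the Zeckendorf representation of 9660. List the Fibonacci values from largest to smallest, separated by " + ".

6765 + 2584 + 233 + 55 + 21 + 2

6765 ≤ 9660 < 10946, so take 6765; remainder 2895
2584 ≤ 2895 < 4181, so take 2584; remainder 311
233 ≤ 311 < 377, so take 233; remainder 78
55 ≤ 78 < 89, so take 55; remainder 23
21 ≤ 23 < 34, so take 21; remainder 2
2 ≤ 2 < 3, so take 2; remainder 0
So 9660 = 6765 + 2584 + 233 + 55 + 21 + 2, with no two terms consecutive in the sequence.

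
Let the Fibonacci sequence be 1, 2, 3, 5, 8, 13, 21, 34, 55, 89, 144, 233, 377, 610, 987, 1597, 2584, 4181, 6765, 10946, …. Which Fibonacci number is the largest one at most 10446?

6765

6765 ≤ 10446 < 10946, so the largest Fibonacci number not exceeding 10446 is 6765.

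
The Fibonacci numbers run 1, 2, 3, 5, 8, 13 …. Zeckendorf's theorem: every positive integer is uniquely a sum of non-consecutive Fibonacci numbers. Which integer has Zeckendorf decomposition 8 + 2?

10

8 + 2 = 10.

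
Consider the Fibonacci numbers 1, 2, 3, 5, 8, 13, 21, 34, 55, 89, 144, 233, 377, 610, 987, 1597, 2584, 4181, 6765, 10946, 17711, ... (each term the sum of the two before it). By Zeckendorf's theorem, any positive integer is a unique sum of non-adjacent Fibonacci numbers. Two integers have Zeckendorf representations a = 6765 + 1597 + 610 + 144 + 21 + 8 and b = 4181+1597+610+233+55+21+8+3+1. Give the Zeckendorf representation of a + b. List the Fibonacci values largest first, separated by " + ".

The two numbers are 9145 and 6709, so their sum is 15854.
Repeatedly subtract the largest Fibonacci number that fits:
take 10946 (≤ 15854); 15854 − 10946 = 4908
take 4181 (≤ 4908); 4908 − 4181 = 727
take 610 (≤ 727); 727 − 610 = 117
take 89 (≤ 117); 117 − 89 = 28
take 21 (≤ 28); 28 − 21 = 7
take 5 (≤ 7); 7 − 5 = 2
take 2 (≤ 2); 2 − 2 = 0

10946 + 4181 + 610 + 89 + 21 + 5 + 2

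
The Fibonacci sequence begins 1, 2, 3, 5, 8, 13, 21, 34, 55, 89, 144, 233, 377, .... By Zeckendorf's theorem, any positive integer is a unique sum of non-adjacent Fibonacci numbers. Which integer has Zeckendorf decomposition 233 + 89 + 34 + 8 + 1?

365

233 + 89 + 34 + 8 + 1 = 365.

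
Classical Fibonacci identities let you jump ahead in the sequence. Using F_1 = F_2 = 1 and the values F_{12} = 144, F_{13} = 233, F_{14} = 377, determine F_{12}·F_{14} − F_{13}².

144·377 − 233² = 54288 − 54289 = -1. (Cassini's identity: F_{k−1}F_{k+1} − F_k² = (−1)^k.)

-1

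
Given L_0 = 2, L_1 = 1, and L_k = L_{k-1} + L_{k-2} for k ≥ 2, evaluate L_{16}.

Iterating the recurrence up to L_{10} = 123 and L_{9} = 76:
L_{11} = L_{10} + L_{9} = 123 + 76 = 199
L_{12} = L_{11} + L_{10} = 199 + 123 = 322
L_{13} = L_{12} + L_{11} = 322 + 199 = 521
L_{14} = L_{13} + L_{12} = 521 + 322 = 843
L_{15} = L_{14} + L_{13} = 843 + 521 = 1364
L_{16} = L_{15} + L_{14} = 1364 + 843 = 2207

2207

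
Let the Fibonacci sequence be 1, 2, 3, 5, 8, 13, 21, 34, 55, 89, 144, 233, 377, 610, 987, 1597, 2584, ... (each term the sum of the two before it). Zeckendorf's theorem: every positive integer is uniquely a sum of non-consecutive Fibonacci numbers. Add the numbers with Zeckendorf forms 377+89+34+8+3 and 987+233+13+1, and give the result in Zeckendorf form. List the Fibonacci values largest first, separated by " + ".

The two numbers are 511 and 1234, so their sum is 1745.
Greedy algorithm:
subtract 1597 from 1745: 148 remains
subtract 144 from 148: 4 remains
subtract 3 from 4: 1 remains
subtract 1 from 1: 0 remains

1597 + 144 + 3 + 1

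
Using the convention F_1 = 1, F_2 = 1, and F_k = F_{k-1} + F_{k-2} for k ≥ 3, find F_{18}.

Iterating the recurrence up to F_{12} = 144 and F_{11} = 89:
F_{13} = F_{12} + F_{11} = 144 + 89 = 233
F_{14} = F_{13} + F_{12} = 233 + 144 = 377
F_{15} = F_{14} + F_{13} = 377 + 233 = 610
F_{16} = F_{15} + F_{14} = 610 + 377 = 987
F_{17} = F_{16} + F_{15} = 987 + 610 = 1597
F_{18} = F_{17} + F_{16} = 1597 + 987 = 2584

2584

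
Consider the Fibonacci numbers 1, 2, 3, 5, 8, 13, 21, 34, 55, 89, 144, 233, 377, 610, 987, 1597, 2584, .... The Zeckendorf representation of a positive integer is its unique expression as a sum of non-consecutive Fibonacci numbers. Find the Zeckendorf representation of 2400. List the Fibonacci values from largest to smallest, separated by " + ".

1597 ≤ 2400 < 2584, so take 1597; remainder 803
610 ≤ 803 < 987, so take 610; remainder 193
144 ≤ 193 < 233, so take 144; remainder 49
34 ≤ 49 < 55, so take 34; remainder 15
13 ≤ 15 < 21, so take 13; remainder 2
2 ≤ 2 < 3, so take 2; remainder 0
So 2400 = 1597 + 610 + 144 + 34 + 13 + 2, with no two terms consecutive in the sequence.

1597 + 610 + 144 + 34 + 13 + 2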